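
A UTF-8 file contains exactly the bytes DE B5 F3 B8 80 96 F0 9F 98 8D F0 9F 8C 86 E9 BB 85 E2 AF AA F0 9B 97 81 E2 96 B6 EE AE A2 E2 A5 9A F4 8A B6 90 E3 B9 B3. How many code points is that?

12

Byte at offset 0: 0xDE = 11011110 → 2-byte char (#1). Advance 2.
Byte at offset 2: 0xF3 = 11110011 → 4-byte char (#2). Advance 4.
Byte at offset 6: 0xF0 = 11110000 → 4-byte char (#3). Advance 4.
Byte at offset 10: 0xF0 = 11110000 → 4-byte char (#4). Advance 4.
Byte at offset 14: 0xE9 = 11101001 → 3-byte char (#5). Advance 3.
Byte at offset 17: 0xE2 = 11100010 → 3-byte char (#6). Advance 3.
Byte at offset 20: 0xF0 = 11110000 → 4-byte char (#7). Advance 4.
Byte at offset 24: 0xE2 = 11100010 → 3-byte char (#8). Advance 3.
Byte at offset 27: 0xEE = 11101110 → 3-byte char (#9). Advance 3.
Byte at offset 30: 0xE2 = 11100010 → 3-byte char (#10). Advance 3.
Byte at offset 33: 0xF4 = 11110100 → 4-byte char (#11). Advance 4.
Byte at offset 37: 0xE3 = 11100011 → 3-byte char (#12). Advance 3.
Reached end at offset 40 after 12 code points.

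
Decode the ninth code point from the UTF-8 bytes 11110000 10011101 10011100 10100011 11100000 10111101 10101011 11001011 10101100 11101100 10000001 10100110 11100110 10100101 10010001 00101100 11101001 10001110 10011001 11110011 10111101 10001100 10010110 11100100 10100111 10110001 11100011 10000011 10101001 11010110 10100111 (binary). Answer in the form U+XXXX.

U+49F1

Offset 0: leading byte 0xF0 = 11110000 → 4-byte char #1 = F0 9D 9C A3.
Offset 4: leading byte 0xE0 = 11100000 → 3-byte char #2 = E0 BD AB.
Offset 7: leading byte 0xCB = 11001011 → 2-byte char #3 = CB AC.
Offset 9: leading byte 0xEC = 11101100 → 3-byte char #4 = EC 81 A6.
Offset 12: leading byte 0xE6 = 11100110 → 3-byte char #5 = E6 A5 91.
Offset 15: leading byte 0x2C = 00101100 → 1-byte char #6 = 2C.
Offset 16: leading byte 0xE9 = 11101001 → 3-byte char #7 = E9 8E 99.
Offset 19: leading byte 0xF3 = 11110011 → 4-byte char #8 = F3 BD 8C 96.
Offset 23: leading byte 0xE4 = 11100100 → 3-byte char #9 = E4 A7 B1.
Leading byte 0xE4 = 11100100 matches 1110xxxx → 3-byte sequence.
Byte 1: 0xE4 = 11100100, payload 0100 (4 bits).
Byte 2: 0xA7 = 10100111 (10xxxxxx ✓), payload 100111.
Byte 3: 0xB1 = 10110001 (10xxxxxx ✓), payload 110001.
Concatenate: 0100100111110001 = 0x49F1 (16 bits → U+49F1).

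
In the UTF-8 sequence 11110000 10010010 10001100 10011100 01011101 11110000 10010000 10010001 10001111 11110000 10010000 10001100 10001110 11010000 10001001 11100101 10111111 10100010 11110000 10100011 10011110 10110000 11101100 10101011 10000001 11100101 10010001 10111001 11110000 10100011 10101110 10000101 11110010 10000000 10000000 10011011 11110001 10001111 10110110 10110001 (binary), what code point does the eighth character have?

Offset 0: leading byte 0xF0 = 11110000 → 4-byte char #1 = F0 92 8C 9C.
Offset 4: leading byte 0x5D = 01011101 → 1-byte char #2 = 5D.
Offset 5: leading byte 0xF0 = 11110000 → 4-byte char #3 = F0 90 91 8F.
Offset 9: leading byte 0xF0 = 11110000 → 4-byte char #4 = F0 90 8C 8E.
Offset 13: leading byte 0xD0 = 11010000 → 2-byte char #5 = D0 89.
Offset 15: leading byte 0xE5 = 11100101 → 3-byte char #6 = E5 BF A2.
Offset 18: leading byte 0xF0 = 11110000 → 4-byte char #7 = F0 A3 9E B0.
Offset 22: leading byte 0xEC = 11101100 → 3-byte char #8 = EC AB 81.
Leading byte 0xEC = 11101100 matches 1110xxxx → 3-byte sequence.
Byte 1: 0xEC = 11101100, payload 1100 (4 bits).
Byte 2: 0xAB = 10101011 (10xxxxxx ✓), payload 101011.
Byte 3: 0x81 = 10000001 (10xxxxxx ✓), payload 000001.
Concatenate: 1100101011000001 = 0xCAC1 (16 bits → U+CAC1).

U+CAC1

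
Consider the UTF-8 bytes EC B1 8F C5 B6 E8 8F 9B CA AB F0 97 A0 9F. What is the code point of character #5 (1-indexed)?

U+1781F

Offset 0: leading byte 0xEC = 11101100 → 3-byte char #1 = EC B1 8F.
Offset 3: leading byte 0xC5 = 11000101 → 2-byte char #2 = C5 B6.
Offset 5: leading byte 0xE8 = 11101000 → 3-byte char #3 = E8 8F 9B.
Offset 8: leading byte 0xCA = 11001010 → 2-byte char #4 = CA AB.
Offset 10: leading byte 0xF0 = 11110000 → 4-byte char #5 = F0 97 A0 9F.
Leading byte 0xF0 = 11110000 matches 11110xxx → 4-byte sequence.
Byte 1: 0xF0 = 11110000, payload 000 (3 bits).
Byte 2: 0x97 = 10010111 (10xxxxxx ✓), payload 010111.
Byte 3: 0xA0 = 10100000 (10xxxxxx ✓), payload 100000.
Byte 4: 0x9F = 10011111 (10xxxxxx ✓), payload 011111.
Concatenate: 000010111100000011111 = 0x1781F (21 bits → U+1781F).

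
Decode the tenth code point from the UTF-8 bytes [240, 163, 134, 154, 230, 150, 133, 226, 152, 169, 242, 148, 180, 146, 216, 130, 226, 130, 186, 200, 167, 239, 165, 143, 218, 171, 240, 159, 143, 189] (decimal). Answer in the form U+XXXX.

U+1F3FD

Offset 0: leading byte 0xF0 = 11110000 → 4-byte char #1 = F0 A3 86 9A.
Offset 4: leading byte 0xE6 = 11100110 → 3-byte char #2 = E6 96 85.
Offset 7: leading byte 0xE2 = 11100010 → 3-byte char #3 = E2 98 A9.
Offset 10: leading byte 0xF2 = 11110010 → 4-byte char #4 = F2 94 B4 92.
Offset 14: leading byte 0xD8 = 11011000 → 2-byte char #5 = D8 82.
Offset 16: leading byte 0xE2 = 11100010 → 3-byte char #6 = E2 82 BA.
Offset 19: leading byte 0xC8 = 11001000 → 2-byte char #7 = C8 A7.
Offset 21: leading byte 0xEF = 11101111 → 3-byte char #8 = EF A5 8F.
Offset 24: leading byte 0xDA = 11011010 → 2-byte char #9 = DA AB.
Offset 26: leading byte 0xF0 = 11110000 → 4-byte char #10 = F0 9F 8F BD.
Leading byte 0xF0 = 11110000 matches 11110xxx → 4-byte sequence.
Byte 1: 0xF0 = 11110000, payload 000 (3 bits).
Byte 2: 0x9F = 10011111 (10xxxxxx ✓), payload 011111.
Byte 3: 0x8F = 10001111 (10xxxxxx ✓), payload 001111.
Byte 4: 0xBD = 10111101 (10xxxxxx ✓), payload 111101.
Concatenate: 000011111001111111101 = 0x1F3FD (21 bits → U+1F3FD).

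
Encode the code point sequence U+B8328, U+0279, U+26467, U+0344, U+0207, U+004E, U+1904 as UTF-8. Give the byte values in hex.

U+B8328: 4-byte form → F2 B8 8C A8.
U+0279: 2-byte form → C9 B9.
U+26467: 4-byte form → F0 A6 91 A7.
U+0344: 2-byte form → CD 84.
U+0207: 2-byte form → C8 87.
U+004E: 1-byte form → 4E.
U+1904: 3-byte form → E1 A4 84.
Concatenated (18 bytes): F2 B8 8C A8 C9 B9 F0 A6 91 A7 CD 84 C8 87 4E E1 A4 84.

F2 B8 8C A8 C9 B9 F0 A6 91 A7 CD 84 C8 87 4E E1 A4 84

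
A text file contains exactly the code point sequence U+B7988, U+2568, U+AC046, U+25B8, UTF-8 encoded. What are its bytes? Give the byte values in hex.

F2 B7 A6 88 E2 95 A8 F2 AC 81 86 E2 96 B8

U+B7988: 4-byte form → F2 B7 A6 88.
U+2568: 3-byte form → E2 95 A8.
U+AC046: 4-byte form → F2 AC 81 86.
U+25B8: 3-byte form → E2 96 B8.
Concatenated (14 bytes): F2 B7 A6 88 E2 95 A8 F2 AC 81 86 E2 96 B8.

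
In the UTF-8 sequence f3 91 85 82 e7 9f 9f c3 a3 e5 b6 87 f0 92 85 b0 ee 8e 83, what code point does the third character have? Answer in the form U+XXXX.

U+00E3

Offset 0: leading byte 0xF3 = 11110011 → 4-byte char #1 = F3 91 85 82.
Offset 4: leading byte 0xE7 = 11100111 → 3-byte char #2 = E7 9F 9F.
Offset 7: leading byte 0xC3 = 11000011 → 2-byte char #3 = C3 A3.
Leading byte 0xC3 = 11000011 matches 110xxxxx → 2-byte sequence.
Byte 1: 0xC3 = 11000011, payload 00011 (5 bits).
Byte 2: 0xA3 = 10100011 (10xxxxxx ✓), payload 100011.
Concatenate: 00011100011 = 0xE3 (11 bits → U+00E3).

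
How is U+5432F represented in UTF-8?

U+5432F = 0x5432F = 344879 decimal. In range U+10000–U+10FFFF → 4-byte form: 11110xxx 10xxxxxx 10xxxxxx 10xxxxxx.
Binary (21 bits): 001010100001100101111.
Split 3+6+6+6: 001 | 010100 | 001100 | 101111.
Byte 1: 11110001 = 0xF1.
Byte 2: 10010100 = 0x94.
Byte 3: 10001100 = 0x8C.
Byte 4: 10101111 = 0xAF.

F1 94 8C AF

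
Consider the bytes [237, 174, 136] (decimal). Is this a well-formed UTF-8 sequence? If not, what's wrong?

Structurally a 3-byte sequence; payload = 0xDB88.
But 0xDB88 is in U+D800–U+DFFF, the surrogate range. Surrogates are not Unicode scalar values and are forbidden in UTF-8.

invalid (encodes a surrogate (U+D800–U+DFFF))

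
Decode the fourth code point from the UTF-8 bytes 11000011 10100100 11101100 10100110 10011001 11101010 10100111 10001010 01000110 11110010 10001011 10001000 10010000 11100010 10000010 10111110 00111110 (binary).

U+0046

Offset 0: leading byte 0xC3 = 11000011 → 2-byte char #1 = C3 A4.
Offset 2: leading byte 0xEC = 11101100 → 3-byte char #2 = EC A6 99.
Offset 5: leading byte 0xEA = 11101010 → 3-byte char #3 = EA A7 8A.
Offset 8: leading byte 0x46 = 01000110 → 1-byte char #4 = 46.
Leading byte 0x46 = 01000110 matches 0xxxxxxx → 1-byte sequence.
Byte 1: 0x46 = 01000110, payload 1000110 (7 bits).
Concatenate: 1000110 = 0x46 (7 bits → U+0046).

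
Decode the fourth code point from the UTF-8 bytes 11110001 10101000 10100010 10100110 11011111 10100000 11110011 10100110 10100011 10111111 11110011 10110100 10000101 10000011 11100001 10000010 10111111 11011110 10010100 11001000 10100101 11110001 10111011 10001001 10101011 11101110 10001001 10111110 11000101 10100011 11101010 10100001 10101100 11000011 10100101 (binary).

U+F4143

Offset 0: leading byte 0xF1 = 11110001 → 4-byte char #1 = F1 A8 A2 A6.
Offset 4: leading byte 0xDF = 11011111 → 2-byte char #2 = DF A0.
Offset 6: leading byte 0xF3 = 11110011 → 4-byte char #3 = F3 A6 A3 BF.
Offset 10: leading byte 0xF3 = 11110011 → 4-byte char #4 = F3 B4 85 83.
Leading byte 0xF3 = 11110011 matches 11110xxx → 4-byte sequence.
Byte 1: 0xF3 = 11110011, payload 011 (3 bits).
Byte 2: 0xB4 = 10110100 (10xxxxxx ✓), payload 110100.
Byte 3: 0x85 = 10000101 (10xxxxxx ✓), payload 000101.
Byte 4: 0x83 = 10000011 (10xxxxxx ✓), payload 000011.
Concatenate: 011110100000101000011 = 0xF4143 (21 bits → U+F4143).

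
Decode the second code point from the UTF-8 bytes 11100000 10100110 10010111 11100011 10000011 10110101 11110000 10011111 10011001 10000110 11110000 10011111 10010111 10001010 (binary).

U+30F5

Offset 0: leading byte 0xE0 = 11100000 → 3-byte char #1 = E0 A6 97.
Offset 3: leading byte 0xE3 = 11100011 → 3-byte char #2 = E3 83 B5.
Leading byte 0xE3 = 11100011 matches 1110xxxx → 3-byte sequence.
Byte 1: 0xE3 = 11100011, payload 0011 (4 bits).
Byte 2: 0x83 = 10000011 (10xxxxxx ✓), payload 000011.
Byte 3: 0xB5 = 10110101 (10xxxxxx ✓), payload 110101.
Concatenate: 0011000011110101 = 0x30F5 (16 bits → U+30F5).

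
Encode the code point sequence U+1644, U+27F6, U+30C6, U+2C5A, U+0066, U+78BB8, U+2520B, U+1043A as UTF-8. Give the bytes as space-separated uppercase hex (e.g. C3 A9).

U+1644: 3-byte form → E1 99 84.
U+27F6: 3-byte form → E2 9F B6.
U+30C6: 3-byte form → E3 83 86.
U+2C5A: 3-byte form → E2 B1 9A.
U+0066: 1-byte form → 66.
U+78BB8: 4-byte form → F1 B8 AE B8.
U+2520B: 4-byte form → F0 A5 88 8B.
U+1043A: 4-byte form → F0 90 90 BA.
Concatenated (25 bytes): E1 99 84 E2 9F B6 E3 83 86 E2 B1 9A 66 F1 B8 AE B8 F0 A5 88 8B F0 90 90 BA.

E1 99 84 E2 9F B6 E3 83 86 E2 B1 9A 66 F1 B8 AE B8 F0 A5 88 8B F0 90 90 BA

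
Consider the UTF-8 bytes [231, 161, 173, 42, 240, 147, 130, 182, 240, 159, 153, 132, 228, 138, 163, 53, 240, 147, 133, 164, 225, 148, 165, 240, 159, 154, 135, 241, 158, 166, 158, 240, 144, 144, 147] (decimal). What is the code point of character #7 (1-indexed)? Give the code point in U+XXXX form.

Offset 0: leading byte 0xE7 = 11100111 → 3-byte char #1 = E7 A1 AD.
Offset 3: leading byte 0x2A = 00101010 → 1-byte char #2 = 2A.
Offset 4: leading byte 0xF0 = 11110000 → 4-byte char #3 = F0 93 82 B6.
Offset 8: leading byte 0xF0 = 11110000 → 4-byte char #4 = F0 9F 99 84.
Offset 12: leading byte 0xE4 = 11100100 → 3-byte char #5 = E4 8A A3.
Offset 15: leading byte 0x35 = 00110101 → 1-byte char #6 = 35.
Offset 16: leading byte 0xF0 = 11110000 → 4-byte char #7 = F0 93 85 A4.
Leading byte 0xF0 = 11110000 matches 11110xxx → 4-byte sequence.
Byte 1: 0xF0 = 11110000, payload 000 (3 bits).
Byte 2: 0x93 = 10010011 (10xxxxxx ✓), payload 010011.
Byte 3: 0x85 = 10000101 (10xxxxxx ✓), payload 000101.
Byte 4: 0xA4 = 10100100 (10xxxxxx ✓), payload 100100.
Concatenate: 000010011000101100100 = 0x13164 (21 bits → U+13164).

U+13164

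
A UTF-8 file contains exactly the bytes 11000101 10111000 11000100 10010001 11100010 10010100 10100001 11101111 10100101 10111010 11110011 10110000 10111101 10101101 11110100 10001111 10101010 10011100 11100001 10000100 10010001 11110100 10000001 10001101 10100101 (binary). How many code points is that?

8

Byte at offset 0: 0xC5 = 11000101 → 2-byte char (#1). Advance 2.
Byte at offset 2: 0xC4 = 11000100 → 2-byte char (#2). Advance 2.
Byte at offset 4: 0xE2 = 11100010 → 3-byte char (#3). Advance 3.
Byte at offset 7: 0xEF = 11101111 → 3-byte char (#4). Advance 3.
Byte at offset 10: 0xF3 = 11110011 → 4-byte char (#5). Advance 4.
Byte at offset 14: 0xF4 = 11110100 → 4-byte char (#6). Advance 4.
Byte at offset 18: 0xE1 = 11100001 → 3-byte char (#7). Advance 3.
Byte at offset 21: 0xF4 = 11110100 → 4-byte char (#8). Advance 4.
Reached end at offset 25 after 8 code points.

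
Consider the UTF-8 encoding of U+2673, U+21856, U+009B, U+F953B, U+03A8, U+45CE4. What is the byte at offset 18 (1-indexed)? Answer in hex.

0xB3

1-indexed offset 18 is 0-indexed offset 17.
U+2673 → 3-byte form E2 99 B3 at offsets 0–2.
U+21856 → 4-byte form F0 A1 A1 96 at offsets 3–6.
U+009B → 2-byte form C2 9B at offsets 7–8.
U+F953B → 4-byte form F3 B9 94 BB at offsets 9–12.
U+03A8 → 2-byte form CE A8 at offsets 13–14.
U+45CE4 → 4-byte form F1 85 B3 A4 at offsets 15–18.
Offset 17 falls in char 6's range; it's byte 3 of F1 85 B3 A4 = 0xB3.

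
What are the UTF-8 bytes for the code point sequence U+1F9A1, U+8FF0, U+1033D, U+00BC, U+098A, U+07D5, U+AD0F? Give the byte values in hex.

F0 9F A6 A1 E8 BF B0 F0 90 8C BD C2 BC E0 A6 8A DF 95 EA B4 8F

U+1F9A1: 4-byte form → F0 9F A6 A1.
U+8FF0: 3-byte form → E8 BF B0.
U+1033D: 4-byte form → F0 90 8C BD.
U+00BC: 2-byte form → C2 BC.
U+098A: 3-byte form → E0 A6 8A.
U+07D5: 2-byte form → DF 95.
U+AD0F: 3-byte form → EA B4 8F.
Concatenated (21 bytes): F0 9F A6 A1 E8 BF B0 F0 90 8C BD C2 BC E0 A6 8A DF 95 EA B4 8F.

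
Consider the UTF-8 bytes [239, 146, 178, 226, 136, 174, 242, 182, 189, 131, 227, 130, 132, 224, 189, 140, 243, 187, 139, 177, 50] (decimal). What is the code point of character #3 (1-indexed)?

U+B6F43

Offset 0: leading byte 0xEF = 11101111 → 3-byte char #1 = EF 92 B2.
Offset 3: leading byte 0xE2 = 11100010 → 3-byte char #2 = E2 88 AE.
Offset 6: leading byte 0xF2 = 11110010 → 4-byte char #3 = F2 B6 BD 83.
Leading byte 0xF2 = 11110010 matches 11110xxx → 4-byte sequence.
Byte 1: 0xF2 = 11110010, payload 010 (3 bits).
Byte 2: 0xB6 = 10110110 (10xxxxxx ✓), payload 110110.
Byte 3: 0xBD = 10111101 (10xxxxxx ✓), payload 111101.
Byte 4: 0x83 = 10000011 (10xxxxxx ✓), payload 000011.
Concatenate: 010110110111101000011 = 0xB6F43 (21 bits → U+B6F43).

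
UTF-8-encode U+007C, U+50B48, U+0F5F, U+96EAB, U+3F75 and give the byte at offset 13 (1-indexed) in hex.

0xE3

1-indexed offset 13 is 0-indexed offset 12.
U+007C → 1-byte form 7C at offsets 0–0.
U+50B48 → 4-byte form F1 90 AD 88 at offsets 1–4.
U+0F5F → 3-byte form E0 BD 9F at offsets 5–7.
U+96EAB → 4-byte form F2 96 BA AB at offsets 8–11.
U+3F75 → 3-byte form E3 BD B5 at offsets 12–14.
Offset 12 falls in char 5's range; it's byte 1 of E3 BD B5 = 0xE3.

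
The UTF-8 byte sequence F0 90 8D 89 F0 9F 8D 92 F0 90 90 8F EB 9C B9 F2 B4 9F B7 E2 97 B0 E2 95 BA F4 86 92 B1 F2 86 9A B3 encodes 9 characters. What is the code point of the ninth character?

Offset 0: leading byte 0xF0 = 11110000 → 4-byte char #1 = F0 90 8D 89.
Offset 4: leading byte 0xF0 = 11110000 → 4-byte char #2 = F0 9F 8D 92.
Offset 8: leading byte 0xF0 = 11110000 → 4-byte char #3 = F0 90 90 8F.
Offset 12: leading byte 0xEB = 11101011 → 3-byte char #4 = EB 9C B9.
Offset 15: leading byte 0xF2 = 11110010 → 4-byte char #5 = F2 B4 9F B7.
Offset 19: leading byte 0xE2 = 11100010 → 3-byte char #6 = E2 97 B0.
Offset 22: leading byte 0xE2 = 11100010 → 3-byte char #7 = E2 95 BA.
Offset 25: leading byte 0xF4 = 11110100 → 4-byte char #8 = F4 86 92 B1.
Offset 29: leading byte 0xF2 = 11110010 → 4-byte char #9 = F2 86 9A B3.
Leading byte 0xF2 = 11110010 matches 11110xxx → 4-byte sequence.
Byte 1: 0xF2 = 11110010, payload 010 (3 bits).
Byte 2: 0x86 = 10000110 (10xxxxxx ✓), payload 000110.
Byte 3: 0x9A = 10011010 (10xxxxxx ✓), payload 011010.
Byte 4: 0xB3 = 10110011 (10xxxxxx ✓), payload 110011.
Concatenate: 010000110011010110011 = 0x866B3 (21 bits → U+866B3).

U+866B3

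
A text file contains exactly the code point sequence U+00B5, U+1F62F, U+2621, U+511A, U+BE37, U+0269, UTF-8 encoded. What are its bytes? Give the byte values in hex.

C2 B5 F0 9F 98 AF E2 98 A1 E5 84 9A EB B8 B7 C9 A9

U+00B5: 2-byte form → C2 B5.
U+1F62F: 4-byte form → F0 9F 98 AF.
U+2621: 3-byte form → E2 98 A1.
U+511A: 3-byte form → E5 84 9A.
U+BE37: 3-byte form → EB B8 B7.
U+0269: 2-byte form → C9 A9.
Concatenated (17 bytes): C2 B5 F0 9F 98 AF E2 98 A1 E5 84 9A EB B8 B7 C9 A9.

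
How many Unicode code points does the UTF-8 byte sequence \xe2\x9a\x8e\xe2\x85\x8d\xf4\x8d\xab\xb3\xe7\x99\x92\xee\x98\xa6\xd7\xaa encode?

Byte at offset 0: 0xE2 = 11100010 → 3-byte char (#1). Advance 3.
Byte at offset 3: 0xE2 = 11100010 → 3-byte char (#2). Advance 3.
Byte at offset 6: 0xF4 = 11110100 → 4-byte char (#3). Advance 4.
Byte at offset 10: 0xE7 = 11100111 → 3-byte char (#4). Advance 3.
Byte at offset 13: 0xEE = 11101110 → 3-byte char (#5). Advance 3.
Byte at offset 16: 0xD7 = 11010111 → 2-byte char (#6). Advance 2.
Reached end at offset 18 after 6 code points.

6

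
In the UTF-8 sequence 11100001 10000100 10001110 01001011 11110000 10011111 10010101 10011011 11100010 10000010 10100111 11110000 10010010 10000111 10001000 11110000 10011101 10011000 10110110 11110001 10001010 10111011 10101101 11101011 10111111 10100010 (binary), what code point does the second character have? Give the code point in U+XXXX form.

U+004B

Offset 0: leading byte 0xE1 = 11100001 → 3-byte char #1 = E1 84 8E.
Offset 3: leading byte 0x4B = 01001011 → 1-byte char #2 = 4B.
Leading byte 0x4B = 01001011 matches 0xxxxxxx → 1-byte sequence.
Byte 1: 0x4B = 01001011, payload 1001011 (7 bits).
Concatenate: 1001011 = 0x4B (7 bits → U+004B).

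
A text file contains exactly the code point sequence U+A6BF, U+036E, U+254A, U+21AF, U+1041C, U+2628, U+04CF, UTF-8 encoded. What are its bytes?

EA 9A BF CD AE E2 95 8A E2 86 AF F0 90 90 9C E2 98 A8 D3 8F

U+A6BF: 3-byte form → EA 9A BF.
U+036E: 2-byte form → CD AE.
U+254A: 3-byte form → E2 95 8A.
U+21AF: 3-byte form → E2 86 AF.
U+1041C: 4-byte form → F0 90 90 9C.
U+2628: 3-byte form → E2 98 A8.
U+04CF: 2-byte form → D3 8F.
Concatenated (20 bytes): EA 9A BF CD AE E2 95 8A E2 86 AF F0 90 90 9C E2 98 A8 D3 8F.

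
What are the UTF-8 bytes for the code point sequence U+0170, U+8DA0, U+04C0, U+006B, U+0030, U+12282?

U+0170: 2-byte form → C5 B0.
U+8DA0: 3-byte form → E8 B6 A0.
U+04C0: 2-byte form → D3 80.
U+006B: 1-byte form → 6B.
U+0030: 1-byte form → 30.
U+12282: 4-byte form → F0 92 8A 82.
Concatenated (13 bytes): C5 B0 E8 B6 A0 D3 80 6B 30 F0 92 8A 82.

C5 B0 E8 B6 A0 D3 80 6B 30 F0 92 8A 82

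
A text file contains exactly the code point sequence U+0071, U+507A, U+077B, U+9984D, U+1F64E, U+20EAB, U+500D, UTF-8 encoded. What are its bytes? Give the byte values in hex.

U+0071: 1-byte form → 71.
U+507A: 3-byte form → E5 81 BA.
U+077B: 2-byte form → DD BB.
U+9984D: 4-byte form → F2 99 A1 8D.
U+1F64E: 4-byte form → F0 9F 99 8E.
U+20EAB: 4-byte form → F0 A0 BA AB.
U+500D: 3-byte form → E5 80 8D.
Concatenated (21 bytes): 71 E5 81 BA DD BB F2 99 A1 8D F0 9F 99 8E F0 A0 BA AB E5 80 8D.

71 E5 81 BA DD BB F2 99 A1 8D F0 9F 99 8E F0 A0 BA AB E5 80 8D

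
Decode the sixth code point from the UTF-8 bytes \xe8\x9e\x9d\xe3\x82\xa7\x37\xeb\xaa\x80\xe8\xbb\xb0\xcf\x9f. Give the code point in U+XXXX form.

Offset 0: leading byte 0xE8 = 11101000 → 3-byte char #1 = E8 9E 9D.
Offset 3: leading byte 0xE3 = 11100011 → 3-byte char #2 = E3 82 A7.
Offset 6: leading byte 0x37 = 00110111 → 1-byte char #3 = 37.
Offset 7: leading byte 0xEB = 11101011 → 3-byte char #4 = EB AA 80.
Offset 10: leading byte 0xE8 = 11101000 → 3-byte char #5 = E8 BB B0.
Offset 13: leading byte 0xCF = 11001111 → 2-byte char #6 = CF 9F.
Leading byte 0xCF = 11001111 matches 110xxxxx → 2-byte sequence.
Byte 1: 0xCF = 11001111, payload 01111 (5 bits).
Byte 2: 0x9F = 10011111 (10xxxxxx ✓), payload 011111.
Concatenate: 01111011111 = 0x3DF (11 bits → U+03DF).

U+03DF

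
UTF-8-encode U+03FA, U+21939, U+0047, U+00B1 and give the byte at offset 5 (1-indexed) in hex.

0xA4

1-indexed offset 5 is 0-indexed offset 4.
U+03FA → 2-byte form CF BA at offsets 0–1.
U+21939 → 4-byte form F0 A1 A4 B9 at offsets 2–5.
Offset 4 falls in char 2's range; it's byte 3 of F0 A1 A4 B9 = 0xA4.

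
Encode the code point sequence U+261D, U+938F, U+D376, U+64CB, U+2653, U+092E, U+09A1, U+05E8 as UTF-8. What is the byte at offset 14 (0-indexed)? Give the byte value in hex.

0x93

U+261D → 3-byte form E2 98 9D at offsets 0–2.
U+938F → 3-byte form E9 8E 8F at offsets 3–5.
U+D376 → 3-byte form ED 8D B6 at offsets 6–8.
U+64CB → 3-byte form E6 93 8B at offsets 9–11.
U+2653 → 3-byte form E2 99 93 at offsets 12–14.
Offset 14 falls in char 5's range; it's byte 3 of E2 99 93 = 0x93.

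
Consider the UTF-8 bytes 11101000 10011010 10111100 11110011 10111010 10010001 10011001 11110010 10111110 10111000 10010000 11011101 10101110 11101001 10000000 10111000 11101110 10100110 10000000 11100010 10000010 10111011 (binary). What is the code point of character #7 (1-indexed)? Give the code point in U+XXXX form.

U+20BB

Offset 0: leading byte 0xE8 = 11101000 → 3-byte char #1 = E8 9A BC.
Offset 3: leading byte 0xF3 = 11110011 → 4-byte char #2 = F3 BA 91 99.
Offset 7: leading byte 0xF2 = 11110010 → 4-byte char #3 = F2 BE B8 90.
Offset 11: leading byte 0xDD = 11011101 → 2-byte char #4 = DD AE.
Offset 13: leading byte 0xE9 = 11101001 → 3-byte char #5 = E9 80 B8.
Offset 16: leading byte 0xEE = 11101110 → 3-byte char #6 = EE A6 80.
Offset 19: leading byte 0xE2 = 11100010 → 3-byte char #7 = E2 82 BB.
Leading byte 0xE2 = 11100010 matches 1110xxxx → 3-byte sequence.
Byte 1: 0xE2 = 11100010, payload 0010 (4 bits).
Byte 2: 0x82 = 10000010 (10xxxxxx ✓), payload 000010.
Byte 3: 0xBB = 10111011 (10xxxxxx ✓), payload 111011.
Concatenate: 0010000010111011 = 0x20BB (16 bits → U+20BB).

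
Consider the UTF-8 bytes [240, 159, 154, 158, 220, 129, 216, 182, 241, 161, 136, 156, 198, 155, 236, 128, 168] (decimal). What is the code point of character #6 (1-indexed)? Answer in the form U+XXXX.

U+C028

Offset 0: leading byte 0xF0 = 11110000 → 4-byte char #1 = F0 9F 9A 9E.
Offset 4: leading byte 0xDC = 11011100 → 2-byte char #2 = DC 81.
Offset 6: leading byte 0xD8 = 11011000 → 2-byte char #3 = D8 B6.
Offset 8: leading byte 0xF1 = 11110001 → 4-byte char #4 = F1 A1 88 9C.
Offset 12: leading byte 0xC6 = 11000110 → 2-byte char #5 = C6 9B.
Offset 14: leading byte 0xEC = 11101100 → 3-byte char #6 = EC 80 A8.
Leading byte 0xEC = 11101100 matches 1110xxxx → 3-byte sequence.
Byte 1: 0xEC = 11101100, payload 1100 (4 bits).
Byte 2: 0x80 = 10000000 (10xxxxxx ✓), payload 000000.
Byte 3: 0xA8 = 10101000 (10xxxxxx ✓), payload 101000.
Concatenate: 1100000000101000 = 0xC028 (16 bits → U+C028).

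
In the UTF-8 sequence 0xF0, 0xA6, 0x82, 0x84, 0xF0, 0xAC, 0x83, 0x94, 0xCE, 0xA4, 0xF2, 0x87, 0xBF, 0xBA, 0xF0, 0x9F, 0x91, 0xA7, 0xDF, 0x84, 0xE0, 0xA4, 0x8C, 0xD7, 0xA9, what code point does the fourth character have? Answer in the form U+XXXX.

Offset 0: leading byte 0xF0 = 11110000 → 4-byte char #1 = F0 A6 82 84.
Offset 4: leading byte 0xF0 = 11110000 → 4-byte char #2 = F0 AC 83 94.
Offset 8: leading byte 0xCE = 11001110 → 2-byte char #3 = CE A4.
Offset 10: leading byte 0xF2 = 11110010 → 4-byte char #4 = F2 87 BF BA.
Leading byte 0xF2 = 11110010 matches 11110xxx → 4-byte sequence.
Byte 1: 0xF2 = 11110010, payload 010 (3 bits).
Byte 2: 0x87 = 10000111 (10xxxxxx ✓), payload 000111.
Byte 3: 0xBF = 10111111 (10xxxxxx ✓), payload 111111.
Byte 4: 0xBA = 10111010 (10xxxxxx ✓), payload 111010.
Concatenate: 010000111111111111010 = 0x87FFA (21 bits → U+87FFA).

U+87FFA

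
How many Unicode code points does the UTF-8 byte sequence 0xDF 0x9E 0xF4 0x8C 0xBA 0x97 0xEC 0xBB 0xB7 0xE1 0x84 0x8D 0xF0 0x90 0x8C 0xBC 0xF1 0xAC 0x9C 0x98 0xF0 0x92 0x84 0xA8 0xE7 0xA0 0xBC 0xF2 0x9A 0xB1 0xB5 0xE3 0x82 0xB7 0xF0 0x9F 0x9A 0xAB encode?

Byte at offset 0: 0xDF = 11011111 → 2-byte char (#1). Advance 2.
Byte at offset 2: 0xF4 = 11110100 → 4-byte char (#2). Advance 4.
Byte at offset 6: 0xEC = 11101100 → 3-byte char (#3). Advance 3.
Byte at offset 9: 0xE1 = 11100001 → 3-byte char (#4). Advance 3.
Byte at offset 12: 0xF0 = 11110000 → 4-byte char (#5). Advance 4.
Byte at offset 16: 0xF1 = 11110001 → 4-byte char (#6). Advance 4.
Byte at offset 20: 0xF0 = 11110000 → 4-byte char (#7). Advance 4.
Byte at offset 24: 0xE7 = 11100111 → 3-byte char (#8). Advance 3.
Byte at offset 27: 0xF2 = 11110010 → 4-byte char (#9). Advance 4.
Byte at offset 31: 0xE3 = 11100011 → 3-byte char (#10). Advance 3.
Byte at offset 34: 0xF0 = 11110000 → 4-byte char (#11). Advance 4.
Reached end at offset 38 after 11 code points.

11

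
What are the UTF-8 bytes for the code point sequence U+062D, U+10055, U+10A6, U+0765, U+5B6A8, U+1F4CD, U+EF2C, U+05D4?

D8 AD F0 90 81 95 E1 82 A6 DD A5 F1 9B 9A A8 F0 9F 93 8D EE BC AC D7 94

U+062D: 2-byte form → D8 AD.
U+10055: 4-byte form → F0 90 81 95.
U+10A6: 3-byte form → E1 82 A6.
U+0765: 2-byte form → DD A5.
U+5B6A8: 4-byte form → F1 9B 9A A8.
U+1F4CD: 4-byte form → F0 9F 93 8D.
U+EF2C: 3-byte form → EE BC AC.
U+05D4: 2-byte form → D7 94.
Concatenated (24 bytes): D8 AD F0 90 81 95 E1 82 A6 DD A5 F1 9B 9A A8 F0 9F 93 8D EE BC AC D7 94.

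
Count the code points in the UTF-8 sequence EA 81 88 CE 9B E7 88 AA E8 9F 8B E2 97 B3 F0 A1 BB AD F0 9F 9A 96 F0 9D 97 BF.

8

Byte at offset 0: 0xEA = 11101010 → 3-byte char (#1). Advance 3.
Byte at offset 3: 0xCE = 11001110 → 2-byte char (#2). Advance 2.
Byte at offset 5: 0xE7 = 11100111 → 3-byte char (#3). Advance 3.
Byte at offset 8: 0xE8 = 11101000 → 3-byte char (#4). Advance 3.
Byte at offset 11: 0xE2 = 11100010 → 3-byte char (#5). Advance 3.
Byte at offset 14: 0xF0 = 11110000 → 4-byte char (#6). Advance 4.
Byte at offset 18: 0xF0 = 11110000 → 4-byte char (#7). Advance 4.
Byte at offset 22: 0xF0 = 11110000 → 4-byte char (#8). Advance 4.
Reached end at offset 26 after 8 code points.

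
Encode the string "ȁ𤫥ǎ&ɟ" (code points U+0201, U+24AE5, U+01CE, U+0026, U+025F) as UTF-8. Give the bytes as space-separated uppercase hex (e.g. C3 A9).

C8 81 F0 A4 AB A5 C7 8E 26 C9 9F

U+0201: 2-byte form → C8 81.
U+24AE5: 4-byte form → F0 A4 AB A5.
U+01CE: 2-byte form → C7 8E.
U+0026: 1-byte form → 26.
U+025F: 2-byte form → C9 9F.
Concatenated (11 bytes): C8 81 F0 A4 AB A5 C7 8E 26 C9 9F.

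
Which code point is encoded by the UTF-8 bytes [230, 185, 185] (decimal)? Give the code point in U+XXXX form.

Leading byte 0xE6 = 11100110 matches 1110xxxx → 3-byte sequence.
Byte 1: 0xE6 = 11100110, payload 0110 (4 bits).
Byte 2: 0xB9 = 10111001 (10xxxxxx ✓), payload 111001.
Byte 3: 0xB9 = 10111001 (10xxxxxx ✓), payload 111001.
Concatenate: 0110111001111001 = 0x6E79 (16 bits → U+6E79).

U+6E79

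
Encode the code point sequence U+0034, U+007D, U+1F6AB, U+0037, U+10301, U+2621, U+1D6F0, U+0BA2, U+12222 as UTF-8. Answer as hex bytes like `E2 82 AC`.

U+0034: 1-byte form → 34.
U+007D: 1-byte form → 7D.
U+1F6AB: 4-byte form → F0 9F 9A AB.
U+0037: 1-byte form → 37.
U+10301: 4-byte form → F0 90 8C 81.
U+2621: 3-byte form → E2 98 A1.
U+1D6F0: 4-byte form → F0 9D 9B B0.
U+0BA2: 3-byte form → E0 AE A2.
U+12222: 4-byte form → F0 92 88 A2.
Concatenated (25 bytes): 34 7D F0 9F 9A AB 37 F0 90 8C 81 E2 98 A1 F0 9D 9B B0 E0 AE A2 F0 92 88 A2.

34 7D F0 9F 9A AB 37 F0 90 8C 81 E2 98 A1 F0 9D 9B B0 E0 AE A2 F0 92 88 A2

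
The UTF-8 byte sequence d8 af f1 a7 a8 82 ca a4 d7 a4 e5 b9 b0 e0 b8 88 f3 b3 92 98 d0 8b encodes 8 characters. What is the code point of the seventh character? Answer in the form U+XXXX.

Offset 0: leading byte 0xD8 = 11011000 → 2-byte char #1 = D8 AF.
Offset 2: leading byte 0xF1 = 11110001 → 4-byte char #2 = F1 A7 A8 82.
Offset 6: leading byte 0xCA = 11001010 → 2-byte char #3 = CA A4.
Offset 8: leading byte 0xD7 = 11010111 → 2-byte char #4 = D7 A4.
Offset 10: leading byte 0xE5 = 11100101 → 3-byte char #5 = E5 B9 B0.
Offset 13: leading byte 0xE0 = 11100000 → 3-byte char #6 = E0 B8 88.
Offset 16: leading byte 0xF3 = 11110011 → 4-byte char #7 = F3 B3 92 98.
Leading byte 0xF3 = 11110011 matches 11110xxx → 4-byte sequence.
Byte 1: 0xF3 = 11110011, payload 011 (3 bits).
Byte 2: 0xB3 = 10110011 (10xxxxxx ✓), payload 110011.
Byte 3: 0x92 = 10010010 (10xxxxxx ✓), payload 010010.
Byte 4: 0x98 = 10011000 (10xxxxxx ✓), payload 011000.
Concatenate: 011110011010010011000 = 0xF3498 (21 bits → U+F3498).

U+F3498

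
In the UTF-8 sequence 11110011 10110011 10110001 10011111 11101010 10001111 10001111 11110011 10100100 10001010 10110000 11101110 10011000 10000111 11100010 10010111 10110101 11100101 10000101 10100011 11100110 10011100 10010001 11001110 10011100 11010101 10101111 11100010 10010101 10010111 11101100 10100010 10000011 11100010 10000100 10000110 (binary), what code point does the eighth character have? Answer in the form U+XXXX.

U+039C

Offset 0: leading byte 0xF3 = 11110011 → 4-byte char #1 = F3 B3 B1 9F.
Offset 4: leading byte 0xEA = 11101010 → 3-byte char #2 = EA 8F 8F.
Offset 7: leading byte 0xF3 = 11110011 → 4-byte char #3 = F3 A4 8A B0.
Offset 11: leading byte 0xEE = 11101110 → 3-byte char #4 = EE 98 87.
Offset 14: leading byte 0xE2 = 11100010 → 3-byte char #5 = E2 97 B5.
Offset 17: leading byte 0xE5 = 11100101 → 3-byte char #6 = E5 85 A3.
Offset 20: leading byte 0xE6 = 11100110 → 3-byte char #7 = E6 9C 91.
Offset 23: leading byte 0xCE = 11001110 → 2-byte char #8 = CE 9C.
Leading byte 0xCE = 11001110 matches 110xxxxx → 2-byte sequence.
Byte 1: 0xCE = 11001110, payload 01110 (5 bits).
Byte 2: 0x9C = 10011100 (10xxxxxx ✓), payload 011100.
Concatenate: 01110011100 = 0x39C (11 bits → U+039C).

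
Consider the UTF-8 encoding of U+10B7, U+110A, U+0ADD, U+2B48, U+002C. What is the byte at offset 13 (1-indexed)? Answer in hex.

0x2C

1-indexed offset 13 is 0-indexed offset 12.
U+10B7 → 3-byte form E1 82 B7 at offsets 0–2.
U+110A → 3-byte form E1 84 8A at offsets 3–5.
U+0ADD → 3-byte form E0 AB 9D at offsets 6–8.
U+2B48 → 3-byte form E2 AD 88 at offsets 9–11.
U+002C → 1-byte form 2C at offsets 12–12.
Offset 12 falls in char 5's range; it's byte 1 of 2C = 0x2C.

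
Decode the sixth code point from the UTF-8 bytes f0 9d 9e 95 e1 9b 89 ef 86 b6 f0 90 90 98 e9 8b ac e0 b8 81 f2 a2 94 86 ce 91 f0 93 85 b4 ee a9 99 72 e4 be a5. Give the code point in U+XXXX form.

U+0E01

Offset 0: leading byte 0xF0 = 11110000 → 4-byte char #1 = F0 9D 9E 95.
Offset 4: leading byte 0xE1 = 11100001 → 3-byte char #2 = E1 9B 89.
Offset 7: leading byte 0xEF = 11101111 → 3-byte char #3 = EF 86 B6.
Offset 10: leading byte 0xF0 = 11110000 → 4-byte char #4 = F0 90 90 98.
Offset 14: leading byte 0xE9 = 11101001 → 3-byte char #5 = E9 8B AC.
Offset 17: leading byte 0xE0 = 11100000 → 3-byte char #6 = E0 B8 81.
Leading byte 0xE0 = 11100000 matches 1110xxxx → 3-byte sequence.
Byte 1: 0xE0 = 11100000, payload 0000 (4 bits).
Byte 2: 0xB8 = 10111000 (10xxxxxx ✓), payload 111000.
Byte 3: 0x81 = 10000001 (10xxxxxx ✓), payload 000001.
Concatenate: 0000111000000001 = 0xE01 (16 bits → U+0E01).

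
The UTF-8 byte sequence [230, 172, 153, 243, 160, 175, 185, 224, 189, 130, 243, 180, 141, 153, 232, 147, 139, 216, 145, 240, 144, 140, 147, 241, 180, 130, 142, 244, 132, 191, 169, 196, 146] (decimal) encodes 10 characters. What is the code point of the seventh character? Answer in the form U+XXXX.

Offset 0: leading byte 0xE6 = 11100110 → 3-byte char #1 = E6 AC 99.
Offset 3: leading byte 0xF3 = 11110011 → 4-byte char #2 = F3 A0 AF B9.
Offset 7: leading byte 0xE0 = 11100000 → 3-byte char #3 = E0 BD 82.
Offset 10: leading byte 0xF3 = 11110011 → 4-byte char #4 = F3 B4 8D 99.
Offset 14: leading byte 0xE8 = 11101000 → 3-byte char #5 = E8 93 8B.
Offset 17: leading byte 0xD8 = 11011000 → 2-byte char #6 = D8 91.
Offset 19: leading byte 0xF0 = 11110000 → 4-byte char #7 = F0 90 8C 93.
Leading byte 0xF0 = 11110000 matches 11110xxx → 4-byte sequence.
Byte 1: 0xF0 = 11110000, payload 000 (3 bits).
Byte 2: 0x90 = 10010000 (10xxxxxx ✓), payload 010000.
Byte 3: 0x8C = 10001100 (10xxxxxx ✓), payload 001100.
Byte 4: 0x93 = 10010011 (10xxxxxx ✓), payload 010011.
Concatenate: 000010000001100010011 = 0x10313 (21 bits → U+10313).

U+10313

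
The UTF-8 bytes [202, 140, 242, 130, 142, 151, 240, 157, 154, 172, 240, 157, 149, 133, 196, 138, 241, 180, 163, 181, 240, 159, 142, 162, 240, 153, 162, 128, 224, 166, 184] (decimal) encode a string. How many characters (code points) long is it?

Byte at offset 0: 0xCA = 11001010 → 2-byte char (#1). Advance 2.
Byte at offset 2: 0xF2 = 11110010 → 4-byte char (#2). Advance 4.
Byte at offset 6: 0xF0 = 11110000 → 4-byte char (#3). Advance 4.
Byte at offset 10: 0xF0 = 11110000 → 4-byte char (#4). Advance 4.
Byte at offset 14: 0xC4 = 11000100 → 2-byte char (#5). Advance 2.
Byte at offset 16: 0xF1 = 11110001 → 4-byte char (#6). Advance 4.
Byte at offset 20: 0xF0 = 11110000 → 4-byte char (#7). Advance 4.
Byte at offset 24: 0xF0 = 11110000 → 4-byte char (#8). Advance 4.
Byte at offset 28: 0xE0 = 11100000 → 3-byte char (#9). Advance 3.
Reached end at offset 31 after 9 code points.

9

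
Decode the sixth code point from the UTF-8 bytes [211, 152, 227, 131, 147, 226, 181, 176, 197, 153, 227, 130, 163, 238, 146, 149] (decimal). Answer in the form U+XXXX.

U+E495

Offset 0: leading byte 0xD3 = 11010011 → 2-byte char #1 = D3 98.
Offset 2: leading byte 0xE3 = 11100011 → 3-byte char #2 = E3 83 93.
Offset 5: leading byte 0xE2 = 11100010 → 3-byte char #3 = E2 B5 B0.
Offset 8: leading byte 0xC5 = 11000101 → 2-byte char #4 = C5 99.
Offset 10: leading byte 0xE3 = 11100011 → 3-byte char #5 = E3 82 A3.
Offset 13: leading byte 0xEE = 11101110 → 3-byte char #6 = EE 92 95.
Leading byte 0xEE = 11101110 matches 1110xxxx → 3-byte sequence.
Byte 1: 0xEE = 11101110, payload 1110 (4 bits).
Byte 2: 0x92 = 10010010 (10xxxxxx ✓), payload 010010.
Byte 3: 0x95 = 10010101 (10xxxxxx ✓), payload 010101.
Concatenate: 1110010010010101 = 0xE495 (16 bits → U+E495).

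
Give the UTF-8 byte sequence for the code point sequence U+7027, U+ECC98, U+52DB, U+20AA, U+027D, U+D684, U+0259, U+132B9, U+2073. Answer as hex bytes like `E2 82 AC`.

E7 80 A7 F3 AC B2 98 E5 8B 9B E2 82 AA C9 BD ED 9A 84 C9 99 F0 93 8A B9 E2 81 B3

U+7027: 3-byte form → E7 80 A7.
U+ECC98: 4-byte form → F3 AC B2 98.
U+52DB: 3-byte form → E5 8B 9B.
U+20AA: 3-byte form → E2 82 AA.
U+027D: 2-byte form → C9 BD.
U+D684: 3-byte form → ED 9A 84.
U+0259: 2-byte form → C9 99.
U+132B9: 4-byte form → F0 93 8A B9.
U+2073: 3-byte form → E2 81 B3.
Concatenated (27 bytes): E7 80 A7 F3 AC B2 98 E5 8B 9B E2 82 AA C9 BD ED 9A 84 C9 99 F0 93 8A B9 E2 81 B3.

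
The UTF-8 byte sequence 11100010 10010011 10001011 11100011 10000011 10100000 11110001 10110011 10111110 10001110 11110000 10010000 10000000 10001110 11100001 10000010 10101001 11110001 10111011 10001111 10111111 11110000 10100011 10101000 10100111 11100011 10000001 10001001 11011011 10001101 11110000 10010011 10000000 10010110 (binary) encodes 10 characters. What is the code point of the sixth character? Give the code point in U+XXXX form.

Offset 0: leading byte 0xE2 = 11100010 → 3-byte char #1 = E2 93 8B.
Offset 3: leading byte 0xE3 = 11100011 → 3-byte char #2 = E3 83 A0.
Offset 6: leading byte 0xF1 = 11110001 → 4-byte char #3 = F1 B3 BE 8E.
Offset 10: leading byte 0xF0 = 11110000 → 4-byte char #4 = F0 90 80 8E.
Offset 14: leading byte 0xE1 = 11100001 → 3-byte char #5 = E1 82 A9.
Offset 17: leading byte 0xF1 = 11110001 → 4-byte char #6 = F1 BB 8F BF.
Leading byte 0xF1 = 11110001 matches 11110xxx → 4-byte sequence.
Byte 1: 0xF1 = 11110001, payload 001 (3 bits).
Byte 2: 0xBB = 10111011 (10xxxxxx ✓), payload 111011.
Byte 3: 0x8F = 10001111 (10xxxxxx ✓), payload 001111.
Byte 4: 0xBF = 10111111 (10xxxxxx ✓), payload 111111.
Concatenate: 001111011001111111111 = 0x7B3FF (21 bits → U+7B3FF).

U+7B3FF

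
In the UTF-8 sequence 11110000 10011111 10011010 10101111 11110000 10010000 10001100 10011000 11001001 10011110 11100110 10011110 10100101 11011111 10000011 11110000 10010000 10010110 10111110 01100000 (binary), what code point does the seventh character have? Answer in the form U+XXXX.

Offset 0: leading byte 0xF0 = 11110000 → 4-byte char #1 = F0 9F 9A AF.
Offset 4: leading byte 0xF0 = 11110000 → 4-byte char #2 = F0 90 8C 98.
Offset 8: leading byte 0xC9 = 11001001 → 2-byte char #3 = C9 9E.
Offset 10: leading byte 0xE6 = 11100110 → 3-byte char #4 = E6 9E A5.
Offset 13: leading byte 0xDF = 11011111 → 2-byte char #5 = DF 83.
Offset 15: leading byte 0xF0 = 11110000 → 4-byte char #6 = F0 90 96 BE.
Offset 19: leading byte 0x60 = 01100000 → 1-byte char #7 = 60.
Leading byte 0x60 = 01100000 matches 0xxxxxxx → 1-byte sequence.
Byte 1: 0x60 = 01100000, payload 1100000 (7 bits).
Concatenate: 1100000 = 0x60 (7 bits → U+0060).

U+0060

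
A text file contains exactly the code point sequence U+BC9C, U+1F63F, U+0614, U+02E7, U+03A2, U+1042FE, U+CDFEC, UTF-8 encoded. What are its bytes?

EB B2 9C F0 9F 98 BF D8 94 CB A7 CE A2 F4 84 8B BE F3 8D BF AC

U+BC9C: 3-byte form → EB B2 9C.
U+1F63F: 4-byte form → F0 9F 98 BF.
U+0614: 2-byte form → D8 94.
U+02E7: 2-byte form → CB A7.
U+03A2: 2-byte form → CE A2.
U+1042FE: 4-byte form → F4 84 8B BE.
U+CDFEC: 4-byte form → F3 8D BF AC.
Concatenated (21 bytes): EB B2 9C F0 9F 98 BF D8 94 CB A7 CE A2 F4 84 8B BE F3 8D BF AC.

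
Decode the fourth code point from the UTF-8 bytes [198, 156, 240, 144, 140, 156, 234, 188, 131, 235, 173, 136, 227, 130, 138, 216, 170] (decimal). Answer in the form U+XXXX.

Offset 0: leading byte 0xC6 = 11000110 → 2-byte char #1 = C6 9C.
Offset 2: leading byte 0xF0 = 11110000 → 4-byte char #2 = F0 90 8C 9C.
Offset 6: leading byte 0xEA = 11101010 → 3-byte char #3 = EA BC 83.
Offset 9: leading byte 0xEB = 11101011 → 3-byte char #4 = EB AD 88.
Leading byte 0xEB = 11101011 matches 1110xxxx → 3-byte sequence.
Byte 1: 0xEB = 11101011, payload 1011 (4 bits).
Byte 2: 0xAD = 10101101 (10xxxxxx ✓), payload 101101.
Byte 3: 0x88 = 10001000 (10xxxxxx ✓), payload 001000.
Concatenate: 1011101101001000 = 0xBB48 (16 bits → U+BB48).

U+BB48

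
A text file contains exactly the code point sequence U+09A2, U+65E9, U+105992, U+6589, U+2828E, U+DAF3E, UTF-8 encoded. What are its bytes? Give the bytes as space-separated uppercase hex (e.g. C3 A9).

U+09A2: 3-byte form → E0 A6 A2.
U+65E9: 3-byte form → E6 97 A9.
U+105992: 4-byte form → F4 85 A6 92.
U+6589: 3-byte form → E6 96 89.
U+2828E: 4-byte form → F0 A8 8A 8E.
U+DAF3E: 4-byte form → F3 9A BC BE.
Concatenated (21 bytes): E0 A6 A2 E6 97 A9 F4 85 A6 92 E6 96 89 F0 A8 8A 8E F3 9A BC BE.

E0 A6 A2 E6 97 A9 F4 85 A6 92 E6 96 89 F0 A8 8A 8E F3 9A BC BE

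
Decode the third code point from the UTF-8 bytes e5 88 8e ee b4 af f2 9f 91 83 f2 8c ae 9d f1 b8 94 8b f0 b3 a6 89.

U+9F443

Offset 0: leading byte 0xE5 = 11100101 → 3-byte char #1 = E5 88 8E.
Offset 3: leading byte 0xEE = 11101110 → 3-byte char #2 = EE B4 AF.
Offset 6: leading byte 0xF2 = 11110010 → 4-byte char #3 = F2 9F 91 83.
Leading byte 0xF2 = 11110010 matches 11110xxx → 4-byte sequence.
Byte 1: 0xF2 = 11110010, payload 010 (3 bits).
Byte 2: 0x9F = 10011111 (10xxxxxx ✓), payload 011111.
Byte 3: 0x91 = 10010001 (10xxxxxx ✓), payload 010001.
Byte 4: 0x83 = 10000011 (10xxxxxx ✓), payload 000011.
Concatenate: 010011111010001000011 = 0x9F443 (21 bits → U+9F443).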